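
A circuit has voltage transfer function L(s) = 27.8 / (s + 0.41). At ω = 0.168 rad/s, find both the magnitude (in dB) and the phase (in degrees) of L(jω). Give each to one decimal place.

|j0.168 + 0.41| = √(0.168² + 0.41²) = 0.4431
|L(j0.168)| = 27.8 / 0.4431 = 62.742
20 log₁₀(62.742) = 35.95 dB
∠(j0.168 + 0.41) = arctan(0.168/0.41) = 22.28°
∠L(j0.168) = −22.28° = -22.28°

|L| = 36.0 dB, ∠L = -22.3°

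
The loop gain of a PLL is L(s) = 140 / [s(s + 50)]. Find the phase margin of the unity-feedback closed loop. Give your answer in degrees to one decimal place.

Gain crossover: |L(jω)| = 1 at ω ≈ 2.8 rad/sec.
∠L(j2.8) = −90° − arctan(2.8/50) ≈ -93.20°
PM = 180° + (-93.20°) = 86.80°

86.8°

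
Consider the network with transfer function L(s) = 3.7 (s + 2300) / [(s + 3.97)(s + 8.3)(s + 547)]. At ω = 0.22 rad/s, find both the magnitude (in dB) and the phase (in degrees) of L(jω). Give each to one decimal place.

|L| = -6.5 dB, ∠L = -4.7°

|j0.22 + 2300| = √(0.22² + 2300²) = 2300
|j0.22 + 3.97| = √(0.22² + 3.97²) = 3.976
|j0.22 + 8.3| = √(0.22² + 8.3²) = 8.303
|j0.22 + 547| = √(0.22² + 547²) = 547
|L(j0.22)| = 3.7 × 2300 / (3.976 × 8.303 × 547) = 0.47125
20 log₁₀(0.47125) = -6.53 dB
∠(j0.22 + 2300) = arctan(0.22/2300) = 0.01°
∠(j0.22 + 3.97) = arctan(0.22/3.97) = 3.17°
∠(j0.22 + 8.3) = arctan(0.22/8.3) = 1.52°
∠(j0.22 + 547) = arctan(0.22/547) = 0.02°
∠L(j0.22) = 0.01° − (3.17° + 1.52° + 0.02°) = -4.71°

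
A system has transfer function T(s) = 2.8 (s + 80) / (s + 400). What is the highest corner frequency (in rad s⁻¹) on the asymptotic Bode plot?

400 rad s⁻¹

Break frequencies occur at each pole and zero magnitude: 80 rad s⁻¹, 400 rad s⁻¹.
The highest is 400 rad s⁻¹.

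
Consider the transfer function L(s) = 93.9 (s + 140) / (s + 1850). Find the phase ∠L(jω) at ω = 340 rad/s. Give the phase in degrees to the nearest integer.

∠(j340 + 140) = arctan(340/140) = 67.62°
∠(j340 + 1850) = arctan(340/1850) = 10.41°
∠L(j340) = 67.62° − 10.41° = 57.21°

57°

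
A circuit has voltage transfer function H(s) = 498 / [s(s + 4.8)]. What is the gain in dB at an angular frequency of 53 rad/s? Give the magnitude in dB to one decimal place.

-15.1 dB

|j53 + 4.8| = √(53² + 4.8²) = 53.22
|j53| = 53
|H(j53)| = 498 / (53.22 × 53) = 0.17656
20 log₁₀(0.17656) = -15.06 dB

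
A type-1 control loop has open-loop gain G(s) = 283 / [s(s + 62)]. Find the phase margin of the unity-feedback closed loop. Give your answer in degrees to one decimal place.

Gain crossover: |G(jω)| = 1 at ω ≈ 4.55 rad/s.
∠G(j4.55) = −90° − arctan(4.55/62) ≈ -94.20°
PM = 180° + (-94.20°) = 85.80°

85.8°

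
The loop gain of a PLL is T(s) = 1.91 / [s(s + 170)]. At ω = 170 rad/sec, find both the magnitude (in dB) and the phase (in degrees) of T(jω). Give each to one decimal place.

|j170 + 170| = √(170² + 170²) = 240.4
|j170| = 170
|T(j170)| = 1.91 / (240.4 × 170) = 4.6733e-05
20 log₁₀(4.6733e-05) = -86.61 dB
∠(j170 + 170) = arctan(170/170) = 45.00°
∠(j170) = 90.00°
∠T(j170) = − (45.00° + 90.00°) = -135.00°

|T| = -86.6 dB, ∠T = -135.0°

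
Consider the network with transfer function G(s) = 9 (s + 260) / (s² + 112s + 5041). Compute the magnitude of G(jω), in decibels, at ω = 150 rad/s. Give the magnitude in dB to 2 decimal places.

|j150 + 260| = √(150² + 260²) = 300.2
|(j150)² + 112(j150) + 5041| = |-17459 + j16800| = 2.423e+04
|G(j150)| = 9 × 300.2 / 2.423e+04 = 0.1115
20 log₁₀(0.1115) = -19.055 dB

-19.05 dB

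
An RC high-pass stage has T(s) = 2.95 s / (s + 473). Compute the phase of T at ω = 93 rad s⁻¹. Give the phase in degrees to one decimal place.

∠(j93) = 90.00°
∠(j93 + 473) = arctan(93/473) = 11.12°
∠T(j93) = 90.00° − 11.12° = 78.88°

78.9°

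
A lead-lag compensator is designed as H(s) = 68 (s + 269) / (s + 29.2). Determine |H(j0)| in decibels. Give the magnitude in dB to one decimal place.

H(0) = 68 × 269 / 29.2 = 626.44
20 log₁₀(626.44) = 55.94 dB

55.9 dB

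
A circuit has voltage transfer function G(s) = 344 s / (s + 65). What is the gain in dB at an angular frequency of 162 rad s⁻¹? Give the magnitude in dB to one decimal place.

50.1 dB

|j162| = 162
|j162 + 65| = √(162² + 65²) = 174.6
|G(j162)| = 344 × 162 / 174.6 = 319.26
20 log₁₀(319.26) = 50.08 dB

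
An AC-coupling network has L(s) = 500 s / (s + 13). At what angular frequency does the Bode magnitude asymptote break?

The single real pole at s = −13 gives a corner at ω = 13 rad/s.

13 rad/s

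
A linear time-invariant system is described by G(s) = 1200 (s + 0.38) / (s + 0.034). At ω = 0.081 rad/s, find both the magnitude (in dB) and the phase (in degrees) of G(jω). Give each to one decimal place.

|G| = 74.5 dB, ∠G = -55.2°

|j0.081 + 0.38| = √(0.081² + 0.38²) = 0.3885
|j0.081 + 0.034| = √(0.081² + 0.034²) = 0.08785
|G(j0.081)| = 1200 × 0.3885 / 0.08785 = 5307.5
20 log₁₀(5307.5) = 74.50 dB
∠(j0.081 + 0.38) = arctan(0.081/0.38) = 12.03°
∠(j0.081 + 0.034) = arctan(0.081/0.034) = 67.23°
∠G(j0.081) = 12.03° − 67.23° = -55.20°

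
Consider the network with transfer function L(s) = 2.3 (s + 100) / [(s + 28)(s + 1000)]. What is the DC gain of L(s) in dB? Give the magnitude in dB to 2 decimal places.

L(0) = 2.3 × 100 / (28 × 1000) = 0.0082143
20 log₁₀(0.0082143) = -41.709 dB

-41.71 dB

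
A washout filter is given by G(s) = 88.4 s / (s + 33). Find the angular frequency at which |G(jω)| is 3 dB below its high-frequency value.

For a single-pole high-pass, the −3 dB point is at the pole: ω = 33 rad/sec.

33 rad/sec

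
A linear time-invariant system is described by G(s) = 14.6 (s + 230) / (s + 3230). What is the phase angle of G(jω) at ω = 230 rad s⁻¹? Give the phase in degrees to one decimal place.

∠(j230 + 230) = arctan(230/230) = 45.00°
∠(j230 + 3230) = arctan(230/3230) = 4.07°
∠G(j230) = 45.00° − 4.07° = 40.93°

40.9 deg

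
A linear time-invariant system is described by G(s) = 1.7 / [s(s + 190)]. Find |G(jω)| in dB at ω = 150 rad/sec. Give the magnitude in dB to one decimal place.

|j150 + 190| = √(150² + 190²) = 242.1
|j150| = 150
|G(j150)| = 1.7 / (242.1 × 150) = 4.6818e-05
20 log₁₀(4.6818e-05) = -86.59 dB

-86.6 dB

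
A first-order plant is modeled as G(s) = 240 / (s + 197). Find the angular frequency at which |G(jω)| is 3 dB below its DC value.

For a single-pole low-pass, the −3 dB point is at the pole: ω = 197 rad/sec.

197 rad/sec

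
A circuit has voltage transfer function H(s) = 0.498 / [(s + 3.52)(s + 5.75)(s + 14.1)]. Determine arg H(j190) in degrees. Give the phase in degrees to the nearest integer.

-263°

∠(j190 + 3.52) = arctan(190/3.52) = 88.94°
∠(j190 + 5.75) = arctan(190/5.75) = 88.27°
∠(j190 + 14.1) = arctan(190/14.1) = 85.76°
∠H(j190) = − (88.94° + 88.27° + 85.76°) = -262.96°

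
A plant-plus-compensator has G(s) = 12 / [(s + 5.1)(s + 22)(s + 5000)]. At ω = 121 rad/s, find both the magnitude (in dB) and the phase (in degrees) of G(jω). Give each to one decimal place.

|j121 + 5.1| = √(121² + 5.1²) = 121.1
|j121 + 22| = √(121² + 22²) = 123
|j121 + 5000| = √(121² + 5000²) = 5001
|G(j121)| = 12 / (121.1 × 123 × 5001) = 1.6109e-07
20 log₁₀(1.6109e-07) = -135.86 dB
∠(j121 + 5.1) = arctan(121/5.1) = 87.59°
∠(j121 + 22) = arctan(121/22) = 79.70°
∠(j121 + 5000) = arctan(121/5000) = 1.39°
∠G(j121) = − (87.59° + 79.70° + 1.39°) = -168.67°

|G| = -135.9 dB, ∠G = -168.7°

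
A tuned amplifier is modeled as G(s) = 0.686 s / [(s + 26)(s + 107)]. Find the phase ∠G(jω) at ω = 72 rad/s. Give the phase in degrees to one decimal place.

-14.1 deg

∠(j72) = 90.00°
∠(j72 + 26) = arctan(72/26) = 70.14°
∠(j72 + 107) = arctan(72/107) = 33.94°
∠G(j72) = 90.00° − (70.14° + 33.94°) = -14.08°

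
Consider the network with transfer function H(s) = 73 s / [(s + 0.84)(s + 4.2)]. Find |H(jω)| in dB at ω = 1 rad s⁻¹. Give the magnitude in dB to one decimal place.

22.2 dB

|j1| = 1
|j1 + 0.84| = √(1² + 0.84²) = 1.306
|j1 + 4.2| = √(1² + 4.2²) = 4.317
|H(j1)| = 73 × 1 / (1.306 × 4.317) = 12.947
20 log₁₀(12.947) = 22.24 dB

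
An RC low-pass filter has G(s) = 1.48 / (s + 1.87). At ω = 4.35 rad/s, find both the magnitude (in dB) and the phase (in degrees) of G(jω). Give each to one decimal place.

|j4.35 + 1.87| = √(4.35² + 1.87²) = 4.735
|G(j4.35)| = 1.48 / 4.735 = 0.31257
20 log₁₀(0.31257) = -10.10 dB
∠(j4.35 + 1.87) = arctan(4.35/1.87) = 66.74°
∠G(j4.35) = −66.74° = -66.74°

|G| = -10.1 dB, ∠G = -66.7°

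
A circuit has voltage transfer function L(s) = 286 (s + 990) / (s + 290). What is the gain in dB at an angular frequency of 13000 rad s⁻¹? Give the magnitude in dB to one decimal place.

|j13000 + 990| = √(13000² + 990²) = 1.304e+04
|j13000 + 290| = √(13000² + 290²) = 1.3e+04
|L(j13000)| = 286 × 1.304e+04 / 1.3e+04 = 286.76
20 log₁₀(286.76) = 49.15 dB

49.2 dB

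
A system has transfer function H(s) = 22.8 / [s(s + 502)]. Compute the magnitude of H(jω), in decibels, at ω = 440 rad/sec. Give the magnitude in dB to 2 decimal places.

-82.20 dB

|j440 + 502| = √(440² + 502²) = 667.5
|j440| = 440
|H(j440)| = 22.8 / (667.5 × 440) = 7.7626e-05
20 log₁₀(7.7626e-05) = -82.200 dB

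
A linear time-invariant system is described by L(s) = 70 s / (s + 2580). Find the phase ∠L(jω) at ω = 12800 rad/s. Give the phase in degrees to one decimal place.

11.4°

∠(j12800) = 90.00°
∠(j12800 + 2580) = arctan(12800/2580) = 78.60°
∠L(j12800) = 90.00° − 78.60° = 11.40°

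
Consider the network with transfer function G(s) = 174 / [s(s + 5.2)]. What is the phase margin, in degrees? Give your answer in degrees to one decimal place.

Gain crossover: |G(jω)| = 1 at ω ≈ 12.7 rad/sec.
∠G(j12.7) = −90° − arctan(12.7/5.2) ≈ -157.72°
PM = 180° + (-157.72°) = 22.28°

22.3°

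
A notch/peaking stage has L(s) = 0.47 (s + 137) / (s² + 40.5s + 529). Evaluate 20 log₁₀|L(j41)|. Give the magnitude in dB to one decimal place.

-29.6 dB

|j41 + 137| = √(41² + 137²) = 143
|(j41)² + 40.5(j41) + 529| = |-1152 + j1660.5| = 2021
|L(j41)| = 0.47 × 143 / 2021 = 0.033257
20 log₁₀(0.033257) = -29.56 dB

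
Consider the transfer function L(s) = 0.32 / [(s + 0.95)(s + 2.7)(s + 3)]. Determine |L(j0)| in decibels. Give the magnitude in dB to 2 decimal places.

-27.62 dB

L(0) = 0.32 / (0.95 × 2.7 × 3) = 0.041585
20 log₁₀(0.041585) = -27.621 dB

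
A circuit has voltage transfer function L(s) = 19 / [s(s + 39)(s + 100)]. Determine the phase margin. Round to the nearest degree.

90 deg

Gain crossover: |L(jω)| = 1 at ω ≈ 0.00487 rad/sec.
∠L(j0.00487) = −90° − arctan(0.00487/39) − arctan(0.00487/100) ≈ -90.01°
PM = 180° + (-90.01°) = 89.99°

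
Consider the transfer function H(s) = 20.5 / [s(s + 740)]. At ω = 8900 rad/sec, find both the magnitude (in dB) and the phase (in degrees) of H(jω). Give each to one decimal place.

|H| = -131.8 dB, ∠H = -175.2 deg

|j8900 + 740| = √(8900² + 740²) = 8931
|j8900| = 8900
|H(j8900)| = 20.5 / (8931 × 8900) = 2.5792e-07
20 log₁₀(2.5792e-07) = -131.77 dB
∠(j8900 + 740) = arctan(8900/740) = 85.25°
∠(j8900) = 90.00°
∠H(j8900) = − (85.25° + 90.00°) = -175.25°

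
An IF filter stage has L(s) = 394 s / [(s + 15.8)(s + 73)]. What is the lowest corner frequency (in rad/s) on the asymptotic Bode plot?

Break frequencies occur at each pole and zero magnitude: 15.8 rad/s, 73 rad/s.
The lowest is 15.8 rad/s.

15.8 rad/s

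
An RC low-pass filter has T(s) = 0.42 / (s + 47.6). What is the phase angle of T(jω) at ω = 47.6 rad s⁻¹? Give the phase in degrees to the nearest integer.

-45 deg

∠(j47.6 + 47.6) = arctan(47.6/47.6) = 45.00°
∠T(j47.6) = −45.00° = -45.00°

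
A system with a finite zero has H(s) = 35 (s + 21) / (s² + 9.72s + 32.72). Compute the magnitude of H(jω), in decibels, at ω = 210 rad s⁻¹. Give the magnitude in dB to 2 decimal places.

-15.52 dB

|j210 + 21| = √(210² + 21²) = 211
|(j210)² + 9.72(j210) + 32.72| = |-44067 + j2041.2| = 4.411e+04
|H(j210)| = 35 × 211 / 4.411e+04 = 0.16744
20 log₁₀(0.16744) = -15.523 dB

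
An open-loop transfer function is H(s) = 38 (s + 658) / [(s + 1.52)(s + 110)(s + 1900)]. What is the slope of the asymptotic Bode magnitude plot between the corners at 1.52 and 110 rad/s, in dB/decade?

-20 dB/decade

In this band the factors already past their corner are: pole at 1.52; net slope = -20 dB/decade.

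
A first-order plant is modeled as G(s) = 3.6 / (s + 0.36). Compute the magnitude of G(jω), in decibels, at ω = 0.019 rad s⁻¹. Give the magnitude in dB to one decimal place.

20.0 dB

|j0.019 + 0.36| = √(0.019² + 0.36²) = 0.3605
|G(j0.019)| = 3.6 / 0.3605 = 9.9861
20 log₁₀(9.9861) = 19.99 dB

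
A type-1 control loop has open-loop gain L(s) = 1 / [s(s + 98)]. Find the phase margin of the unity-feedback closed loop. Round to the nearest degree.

Gain crossover: |L(jω)| = 1 at ω ≈ 0.0102 rad/s.
∠L(j0.0102) = −90° − arctan(0.0102/98) ≈ -90.01°
PM = 180° + (-90.01°) = 89.99°

90 deg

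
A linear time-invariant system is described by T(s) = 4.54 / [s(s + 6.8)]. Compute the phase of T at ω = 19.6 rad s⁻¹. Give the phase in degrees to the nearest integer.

-161°

∠(j19.6 + 6.8) = arctan(19.6/6.8) = 70.87°
∠(j19.6) = 90.00°
∠T(j19.6) = − (70.87° + 90.00°) = -160.87°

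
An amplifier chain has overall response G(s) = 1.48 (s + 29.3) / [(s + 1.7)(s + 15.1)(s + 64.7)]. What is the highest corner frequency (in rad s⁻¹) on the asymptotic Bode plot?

64.7 rad s⁻¹

Break frequencies occur at each pole and zero magnitude: 1.7 rad s⁻¹, 15.1 rad s⁻¹, 29.3 rad s⁻¹, 64.7 rad s⁻¹.
The highest is 64.7 rad s⁻¹.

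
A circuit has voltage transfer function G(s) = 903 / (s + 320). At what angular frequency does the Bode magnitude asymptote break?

320 rad/sec

The single real pole at s = −320 gives a corner at ω = 320 rad/sec.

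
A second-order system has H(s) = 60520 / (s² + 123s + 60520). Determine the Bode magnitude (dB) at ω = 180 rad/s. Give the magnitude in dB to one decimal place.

4.6 dB

|(j180)² + 123(j180) + 60520| = |28120 + j22140| = 3.579e+04
|H(j180)| = 60520 / 3.579e+04 = 1.691
20 log₁₀(1.691) = 4.56 dB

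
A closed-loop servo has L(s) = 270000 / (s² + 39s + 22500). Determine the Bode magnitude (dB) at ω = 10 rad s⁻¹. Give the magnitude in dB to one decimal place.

21.6 dB

|(j10)² + 39(j10) + 22500| = |22400 + j390| = 2.24e+04
|L(j10)| = 270000 / 2.24e+04 = 12.052
20 log₁₀(12.052) = 21.62 dB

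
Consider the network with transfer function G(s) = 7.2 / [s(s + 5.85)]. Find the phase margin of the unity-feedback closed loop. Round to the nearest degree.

Gain crossover: |G(jω)| = 1 at ω ≈ 1.21 rad/s.
∠G(j1.21) = −90° − arctan(1.21/5.85) ≈ -101.64°
PM = 180° + (-101.64°) = 78.36°

78°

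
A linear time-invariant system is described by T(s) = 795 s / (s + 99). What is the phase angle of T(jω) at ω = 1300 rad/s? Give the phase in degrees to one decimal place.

∠(j1300) = 90.00°
∠(j1300 + 99) = arctan(1300/99) = 85.65°
∠T(j1300) = 90.00° − 85.65° = 4.35°

4.4°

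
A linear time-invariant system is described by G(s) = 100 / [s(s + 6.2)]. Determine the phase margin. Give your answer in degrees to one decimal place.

Gain crossover: |G(jω)| = 1 at ω ≈ 9.09 rad/s.
∠G(j9.09) = −90° − arctan(9.09/6.2) ≈ -145.70°
PM = 180° + (-145.70°) = 34.30°

34.3°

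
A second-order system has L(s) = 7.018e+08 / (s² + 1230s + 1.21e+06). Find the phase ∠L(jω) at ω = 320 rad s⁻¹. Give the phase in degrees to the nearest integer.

∠[(j320)² + 1230(j320) + 1.21e+06] = ∠[1.1076e+06 + j3.936e+05] = 19.56°
∠L(j320) = −19.56° = -19.56°

-20°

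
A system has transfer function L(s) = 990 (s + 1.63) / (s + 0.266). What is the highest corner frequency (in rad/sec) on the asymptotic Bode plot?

Break frequencies occur at each pole and zero magnitude: 0.266 rad/sec, 1.63 rad/sec.
The highest is 1.63 rad/sec.

1.63 rad/sec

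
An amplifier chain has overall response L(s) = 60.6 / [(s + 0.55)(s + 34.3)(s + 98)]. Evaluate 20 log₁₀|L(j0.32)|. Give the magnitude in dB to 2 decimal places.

|j0.32 + 0.55| = √(0.32² + 0.55²) = 0.6363
|j0.32 + 34.3| = √(0.32² + 34.3²) = 34.3
|j0.32 + 98| = √(0.32² + 98²) = 98
|L(j0.32)| = 60.6 / (0.6363 × 34.3 × 98) = 0.028331
20 log₁₀(0.028331) = -30.955 dB

-30.95 dB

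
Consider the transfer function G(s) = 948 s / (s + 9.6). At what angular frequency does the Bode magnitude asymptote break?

9.6 rad/s

The single real pole at s = −9.6 gives a corner at ω = 9.6 rad/s.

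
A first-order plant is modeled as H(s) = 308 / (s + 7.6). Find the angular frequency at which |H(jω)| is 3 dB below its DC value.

7.6 rad s⁻¹

For a single-pole low-pass, the −3 dB point is at the pole: ω = 7.6 rad s⁻¹.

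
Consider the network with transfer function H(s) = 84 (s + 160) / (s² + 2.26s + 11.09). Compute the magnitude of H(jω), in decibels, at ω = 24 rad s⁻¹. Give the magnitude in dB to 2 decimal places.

|j24 + 160| = √(24² + 160²) = 161.8
|(j24)² + 2.26(j24) + 11.09| = |-564.91 + j54.24| = 567.5
|H(j24)| = 84 × 161.8 / 567.5 = 23.947
20 log₁₀(23.947) = 27.585 dB

27.59 dB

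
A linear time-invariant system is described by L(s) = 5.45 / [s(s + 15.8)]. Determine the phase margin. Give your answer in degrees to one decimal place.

88.7 deg

Gain crossover: |L(jω)| = 1 at ω ≈ 0.345 rad/sec.
∠L(j0.345) = −90° − arctan(0.345/15.8) ≈ -91.25°
PM = 180° + (-91.25°) = 88.75°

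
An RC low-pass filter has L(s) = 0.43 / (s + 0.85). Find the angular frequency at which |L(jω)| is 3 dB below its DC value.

0.85 rad/sec

For a single-pole low-pass, the −3 dB point is at the pole: ω = 0.85 rad/sec.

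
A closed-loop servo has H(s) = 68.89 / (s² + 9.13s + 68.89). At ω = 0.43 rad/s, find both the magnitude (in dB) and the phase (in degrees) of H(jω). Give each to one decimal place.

|(j0.43)² + 9.13(j0.43) + 68.89| = |68.705 + j3.9259| = 68.82
|H(j0.43)| = 68.89 / 68.82 = 1.0011
20 log₁₀(1.0011) = 0.01 dB
∠[(j0.43)² + 9.13(j0.43) + 68.89] = ∠[68.705 + j3.9259] = 3.27°
∠H(j0.43) = −3.27° = -3.27°

|H| = 0.0 dB, ∠H = -3.3°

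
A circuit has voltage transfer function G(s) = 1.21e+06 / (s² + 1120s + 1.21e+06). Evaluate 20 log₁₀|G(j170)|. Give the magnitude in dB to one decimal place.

0.1 dB

|(j170)² + 1120(j170) + 1.21e+06| = |1.1811e+06 + j1.904e+05| = 1.196e+06
|G(j170)| = 1.21e+06 / 1.196e+06 = 1.0114
20 log₁₀(1.0114) = 0.10 dB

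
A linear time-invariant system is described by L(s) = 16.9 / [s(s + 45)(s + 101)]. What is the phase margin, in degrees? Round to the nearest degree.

90°

Gain crossover: |L(jω)| = 1 at ω ≈ 0.00372 rad s⁻¹.
∠L(j0.00372) = −90° − arctan(0.00372/45) − arctan(0.00372/101) ≈ -90.01°
PM = 180° + (-90.01°) = 89.99°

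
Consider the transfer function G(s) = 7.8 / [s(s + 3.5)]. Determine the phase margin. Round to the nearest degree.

Gain crossover: |G(jω)| = 1 at ω ≈ 1.95 rad/sec.
∠G(j1.95) = −90° − arctan(1.95/3.5) ≈ -119.09°
PM = 180° + (-119.09°) = 60.91°

61°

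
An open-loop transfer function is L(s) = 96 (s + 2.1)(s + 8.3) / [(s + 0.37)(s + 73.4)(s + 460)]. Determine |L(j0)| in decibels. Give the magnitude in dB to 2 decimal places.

-17.46 dB

L(0) = 96 × 2.1 × 8.3 / (0.37 × 73.4 × 460) = 0.13394
20 log₁₀(0.13394) = -17.462 dB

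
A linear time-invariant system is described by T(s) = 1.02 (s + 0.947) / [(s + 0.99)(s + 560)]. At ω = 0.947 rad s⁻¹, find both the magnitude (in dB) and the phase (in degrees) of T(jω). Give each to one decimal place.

|j0.947 + 0.947| = √(0.947² + 0.947²) = 1.339
|j0.947 + 0.99| = √(0.947² + 0.99²) = 1.37
|j0.947 + 560| = √(0.947² + 560²) = 560
|T(j0.947)| = 1.02 × 1.339 / (1.37 × 560) = 0.0017806
20 log₁₀(0.0017806) = -54.99 dB
∠(j0.947 + 0.947) = arctan(0.947/0.947) = 45.00°
∠(j0.947 + 0.99) = arctan(0.947/0.99) = 43.73°
∠(j0.947 + 560) = arctan(0.947/560) = 0.10°
∠T(j0.947) = 45.00° − (43.73° + 0.10°) = 1.17°

|T| = -55.0 dB, ∠T = 1.2°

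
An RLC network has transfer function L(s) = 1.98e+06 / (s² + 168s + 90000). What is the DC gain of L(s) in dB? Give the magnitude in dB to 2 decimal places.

26.85 dB

L(0) = 1.98e+06 / 90000 = 22
20 log₁₀(22) = 26.848 dB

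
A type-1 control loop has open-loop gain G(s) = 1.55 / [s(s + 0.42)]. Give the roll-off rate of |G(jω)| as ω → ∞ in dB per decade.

-40 dB/decade

With 0 zeros and 2 poles, the high-frequency asymptotic slope is 20 × (0 − 2) = -40 dB/decade.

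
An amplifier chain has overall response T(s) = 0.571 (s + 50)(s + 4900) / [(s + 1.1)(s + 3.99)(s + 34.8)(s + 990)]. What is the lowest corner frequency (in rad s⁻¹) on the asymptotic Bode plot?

Break frequencies occur at each pole and zero magnitude: 1.1 rad s⁻¹, 3.99 rad s⁻¹, 34.8 rad s⁻¹, 50 rad s⁻¹, 990 rad s⁻¹, 4900 rad s⁻¹.
The lowest is 1.1 rad s⁻¹.

1.1 rad s⁻¹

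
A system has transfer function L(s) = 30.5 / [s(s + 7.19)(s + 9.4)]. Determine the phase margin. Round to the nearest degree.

Gain crossover: |L(jω)| = 1 at ω ≈ 0.45 rad/sec.
∠L(j0.45) = −90° − arctan(0.45/7.19) − arctan(0.45/9.4) ≈ -96.32°
PM = 180° + (-96.32°) = 83.68°

84°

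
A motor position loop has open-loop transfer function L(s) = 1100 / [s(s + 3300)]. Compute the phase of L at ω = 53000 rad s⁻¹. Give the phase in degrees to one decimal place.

∠(j53000 + 3300) = arctan(53000/3300) = 86.44°
∠(j53000) = 90.00°
∠L(j53000) = − (86.44° + 90.00°) = -176.44°

-176.4°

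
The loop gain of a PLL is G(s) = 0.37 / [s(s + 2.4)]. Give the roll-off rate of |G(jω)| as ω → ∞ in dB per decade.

-40 dB/decade

With 0 zeros and 2 poles, the high-frequency asymptotic slope is 20 × (0 − 2) = -40 dB/decade.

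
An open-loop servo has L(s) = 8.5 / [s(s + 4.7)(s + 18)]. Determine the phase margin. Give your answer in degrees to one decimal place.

88.5°

Gain crossover: |L(jω)| = 1 at ω ≈ 0.1 rad s⁻¹.
∠L(j0.1) = −90° − arctan(0.1/4.7) − arctan(0.1/18) ≈ -91.54°
PM = 180° + (-91.54°) = 88.46°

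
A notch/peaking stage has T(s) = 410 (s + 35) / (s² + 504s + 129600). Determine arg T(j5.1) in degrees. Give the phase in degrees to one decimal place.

∠(j5.1 + 35) = arctan(5.1/35) = 8.29°
∠[(j5.1)² + 504(j5.1) + 129600] = ∠[1.2957e+05 + j2570.4] = 1.14°
∠T(j5.1) = 8.29° − 1.14° = 7.15°

7.2°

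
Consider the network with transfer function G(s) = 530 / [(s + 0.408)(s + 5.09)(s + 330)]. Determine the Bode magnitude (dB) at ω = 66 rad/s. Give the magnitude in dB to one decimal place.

|j66 + 0.408| = √(66² + 0.408²) = 66
|j66 + 5.09| = √(66² + 5.09²) = 66.2
|j66 + 330| = √(66² + 330²) = 336.5
|G(j66)| = 530 / (66 × 66.2 × 336.5) = 0.00036046
20 log₁₀(0.00036046) = -68.86 dB

-68.9 dB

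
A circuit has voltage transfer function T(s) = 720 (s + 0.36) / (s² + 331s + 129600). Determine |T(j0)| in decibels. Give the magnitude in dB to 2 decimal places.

T(0) = 720 × 0.36 / 129600 = 0.002
20 log₁₀(0.002) = -53.979 dB

-53.98 dB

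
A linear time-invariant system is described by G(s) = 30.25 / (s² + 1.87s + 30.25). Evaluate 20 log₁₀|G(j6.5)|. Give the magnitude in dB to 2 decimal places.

4.96 dB

|(j6.5)² + 1.87(j6.5) + 30.25| = |-12 + j12.155| = 17.08
|G(j6.5)| = 30.25 / 17.08 = 1.771
20 log₁₀(1.771) = 4.964 dB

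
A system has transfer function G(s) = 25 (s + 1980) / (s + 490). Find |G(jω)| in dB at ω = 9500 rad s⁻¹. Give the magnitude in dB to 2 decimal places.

28.13 dB

|j9500 + 1980| = √(9500² + 1980²) = 9704
|j9500 + 490| = √(9500² + 490²) = 9513
|G(j9500)| = 25 × 9704 / 9513 = 25.503
20 log₁₀(25.503) = 28.132 dB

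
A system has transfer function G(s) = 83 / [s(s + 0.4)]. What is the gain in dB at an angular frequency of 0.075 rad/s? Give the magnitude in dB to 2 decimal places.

68.69 dB

|j0.075 + 0.4| = √(0.075² + 0.4²) = 0.407
|j0.075| = 0.075
|G(j0.075)| = 83 / (0.407 × 0.075) = 2719.3
20 log₁₀(2719.3) = 68.689 dB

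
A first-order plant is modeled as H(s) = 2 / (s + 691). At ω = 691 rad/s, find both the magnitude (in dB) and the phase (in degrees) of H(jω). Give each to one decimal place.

|H| = -53.8 dB, ∠H = -45.0°

|j691 + 691| = √(691² + 691²) = 977.2
|H(j691)| = 2 / 977.2 = 0.0020466
20 log₁₀(0.0020466) = -53.78 dB
∠(j691 + 691) = arctan(691/691) = 45.00°
∠H(j691) = −45.00° = -45.00°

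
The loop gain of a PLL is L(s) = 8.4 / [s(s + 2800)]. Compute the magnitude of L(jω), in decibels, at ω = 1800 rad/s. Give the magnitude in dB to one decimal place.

|j1800 + 2800| = √(1800² + 2800²) = 3329
|j1800| = 1800
|L(j1800)| = 8.4 / (3329 × 1800) = 1.402e-06
20 log₁₀(1.402e-06) = -117.07 dB

-117.1 dB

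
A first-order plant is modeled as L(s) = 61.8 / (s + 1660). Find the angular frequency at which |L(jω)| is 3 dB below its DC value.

1660 rad/sec

For a single-pole low-pass, the −3 dB point is at the pole: ω = 1660 rad/sec.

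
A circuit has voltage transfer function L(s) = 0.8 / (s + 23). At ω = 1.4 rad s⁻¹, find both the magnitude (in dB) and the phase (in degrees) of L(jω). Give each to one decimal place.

|j1.4 + 23| = √(1.4² + 23²) = 23.04
|L(j1.4)| = 0.8 / 23.04 = 0.034718
20 log₁₀(0.034718) = -29.19 dB
∠(j1.4 + 23) = arctan(1.4/23) = 3.48°
∠L(j1.4) = −3.48° = -3.48°

|L| = -29.2 dB, ∠L = -3.5°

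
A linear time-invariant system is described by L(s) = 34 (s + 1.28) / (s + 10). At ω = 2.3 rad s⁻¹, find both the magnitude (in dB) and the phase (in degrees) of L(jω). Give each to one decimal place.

|L| = 18.8 dB, ∠L = 48.0°

|j2.3 + 1.28| = √(2.3² + 1.28²) = 2.632
|j2.3 + 10| = √(2.3² + 10²) = 10.26
|L(j2.3)| = 34 × 2.632 / 10.26 = 8.7217
20 log₁₀(8.7217) = 18.81 dB
∠(j2.3 + 1.28) = arctan(2.3/1.28) = 60.90°
∠(j2.3 + 10) = arctan(2.3/10) = 12.95°
∠L(j2.3) = 60.90° − 12.95° = 47.95°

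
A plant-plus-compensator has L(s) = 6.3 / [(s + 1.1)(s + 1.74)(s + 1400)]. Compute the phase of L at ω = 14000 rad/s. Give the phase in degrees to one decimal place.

-264.3°

∠(j14000 + 1.1) = arctan(14000/1.1) = 90.00°
∠(j14000 + 1.74) = arctan(14000/1.74) = 89.99°
∠(j14000 + 1400) = arctan(14000/1400) = 84.29°
∠L(j14000) = − (90.00° + 89.99° + 84.29°) = -264.28°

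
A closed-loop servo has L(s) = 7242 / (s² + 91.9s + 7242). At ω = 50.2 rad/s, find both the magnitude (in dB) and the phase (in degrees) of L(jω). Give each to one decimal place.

|(j50.2)² + 91.9(j50.2) + 7242| = |4722 + j4613.4| = 6602
|L(j50.2)| = 7242 / 6602 = 1.097
20 log₁₀(1.097) = 0.80 dB
∠[(j50.2)² + 91.9(j50.2) + 7242] = ∠[4722 + j4613.4] = 44.33°
∠L(j50.2) = −44.33° = -44.33°

|L| = 0.8 dB, ∠L = -44.3°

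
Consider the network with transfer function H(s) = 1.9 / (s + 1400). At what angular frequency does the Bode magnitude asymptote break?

1400 rad/sec

The single real pole at s = −1400 gives a corner at ω = 1400 rad/sec.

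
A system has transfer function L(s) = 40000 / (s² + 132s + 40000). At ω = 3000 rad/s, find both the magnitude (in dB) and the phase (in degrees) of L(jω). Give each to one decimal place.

|(j3000)² + 132(j3000) + 40000| = |-8.96e+06 + j3.96e+05| = 8.969e+06
|L(j3000)| = 40000 / 8.969e+06 = 0.0044599
20 log₁₀(0.0044599) = -47.01 dB
∠[(j3000)² + 132(j3000) + 40000] = ∠[-8.96e+06 + j3.96e+05] = 177.47°
∠L(j3000) = −177.47° = -177.47°

|L| = -47.0 dB, ∠L = -177.5°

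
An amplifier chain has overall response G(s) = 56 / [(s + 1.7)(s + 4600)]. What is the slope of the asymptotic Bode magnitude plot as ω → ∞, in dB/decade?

With 0 zeros and 2 poles, the high-frequency asymptotic slope is 20 × (0 − 2) = -40 dB/decade.

-40 dB/decade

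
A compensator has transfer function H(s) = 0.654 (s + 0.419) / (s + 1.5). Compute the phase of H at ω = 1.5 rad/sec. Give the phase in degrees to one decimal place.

29.4°

∠(j1.5 + 0.419) = arctan(1.5/0.419) = 74.39°
∠(j1.5 + 1.5) = arctan(1.5/1.5) = 45.00°
∠H(j1.5) = 74.39° − 45.00° = 29.39°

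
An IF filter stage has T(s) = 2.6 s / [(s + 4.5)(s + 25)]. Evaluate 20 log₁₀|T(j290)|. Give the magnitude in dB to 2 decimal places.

|j290| = 290
|j290 + 4.5| = √(290² + 4.5²) = 290
|j290 + 25| = √(290² + 25²) = 291.1
|T(j290)| = 2.6 × 290 / (290 × 291.1) = 0.0089313
20 log₁₀(0.0089313) = -40.982 dB

-40.98 dB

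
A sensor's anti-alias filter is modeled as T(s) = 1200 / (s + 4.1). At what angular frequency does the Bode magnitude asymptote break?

4.1 rad/sec

The single real pole at s = −4.1 gives a corner at ω = 4.1 rad/sec.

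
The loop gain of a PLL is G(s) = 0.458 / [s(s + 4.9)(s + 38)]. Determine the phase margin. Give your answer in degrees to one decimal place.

Gain crossover: |G(jω)| = 1 at ω ≈ 0.00246 rad/s.
∠G(j0.00246) = −90° − arctan(0.00246/4.9) − arctan(0.00246/38) ≈ -90.03°
PM = 180° + (-90.03°) = 89.97°

90.0°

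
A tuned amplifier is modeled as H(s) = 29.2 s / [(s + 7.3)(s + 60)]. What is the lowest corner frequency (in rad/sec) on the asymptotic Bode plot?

7.3 rad/sec

Break frequencies occur at each pole and zero magnitude: 7.3 rad/sec, 60 rad/sec.
The lowest is 7.3 rad/sec.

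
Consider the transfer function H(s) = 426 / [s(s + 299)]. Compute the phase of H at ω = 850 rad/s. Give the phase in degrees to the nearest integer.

∠(j850 + 299) = arctan(850/299) = 70.62°
∠(j850) = 90.00°
∠H(j850) = − (70.62° + 90.00°) = -160.62°

-161°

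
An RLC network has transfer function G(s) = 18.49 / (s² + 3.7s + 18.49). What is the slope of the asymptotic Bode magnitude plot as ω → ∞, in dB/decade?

With 0 zeros and 2 poles, the high-frequency asymptotic slope is 20 × (0 − 2) = -40 dB/decade.

-40 dB/decade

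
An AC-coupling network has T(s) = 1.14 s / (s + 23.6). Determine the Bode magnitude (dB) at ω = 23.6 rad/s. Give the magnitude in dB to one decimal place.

-1.9 dB

|j23.6| = 23.6
|j23.6 + 23.6| = √(23.6² + 23.6²) = 33.38
|T(j23.6)| = 1.14 × 23.6 / 33.38 = 0.8061
20 log₁₀(0.8061) = -1.87 dB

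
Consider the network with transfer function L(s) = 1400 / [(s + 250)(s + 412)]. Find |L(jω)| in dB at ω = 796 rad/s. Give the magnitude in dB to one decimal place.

-54.6 dB

|j796 + 250| = √(796² + 250²) = 834.3
|j796 + 412| = √(796² + 412²) = 896.3
|L(j796)| = 1400 / (834.3 × 896.3) = 0.0018721
20 log₁₀(0.0018721) = -54.55 dB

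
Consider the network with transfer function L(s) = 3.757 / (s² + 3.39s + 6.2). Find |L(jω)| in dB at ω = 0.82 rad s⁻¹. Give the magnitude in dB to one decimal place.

|(j0.82)² + 3.39(j0.82) + 6.2| = |5.5276 + j2.7798| = 6.187
|L(j0.82)| = 3.757 / 6.187 = 0.60722
20 log₁₀(0.60722) = -4.33 dB

-4.3 dB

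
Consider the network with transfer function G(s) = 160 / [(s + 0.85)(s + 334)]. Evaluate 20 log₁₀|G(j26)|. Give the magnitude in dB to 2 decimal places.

|j26 + 0.85| = √(26² + 0.85²) = 26.01
|j26 + 334| = √(26² + 334²) = 335
|G(j26)| = 160 / (26.01 × 335) = 0.018359
20 log₁₀(0.018359) = -34.723 dB

-34.72 dB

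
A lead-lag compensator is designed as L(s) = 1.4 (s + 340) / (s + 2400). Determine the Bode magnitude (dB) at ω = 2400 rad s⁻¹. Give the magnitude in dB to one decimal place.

-0.0 dB

|j2400 + 340| = √(2400² + 340²) = 2424
|j2400 + 2400| = √(2400² + 2400²) = 3394
|L(j2400)| = 1.4 × 2424 / 3394 = 0.99983
20 log₁₀(0.99983) = -0.00 dB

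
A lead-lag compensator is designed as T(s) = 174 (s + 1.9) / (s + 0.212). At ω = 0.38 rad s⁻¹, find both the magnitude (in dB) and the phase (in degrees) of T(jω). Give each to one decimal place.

|T| = 57.8 dB, ∠T = -49.5°

|j0.38 + 1.9| = √(0.38² + 1.9²) = 1.938
|j0.38 + 0.212| = √(0.38² + 0.212²) = 0.4351
|T(j0.38)| = 174 × 1.938 / 0.4351 = 774.81
20 log₁₀(774.81) = 57.78 dB
∠(j0.38 + 1.9) = arctan(0.38/1.9) = 11.31°
∠(j0.38 + 0.212) = arctan(0.38/0.212) = 60.84°
∠T(j0.38) = 11.31° − 60.84° = -49.53°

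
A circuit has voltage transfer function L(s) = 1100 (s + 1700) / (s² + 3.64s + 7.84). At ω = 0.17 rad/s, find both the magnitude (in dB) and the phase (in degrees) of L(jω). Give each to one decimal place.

|L| = 107.6 dB, ∠L = -4.5 deg

|j0.17 + 1700| = √(0.17² + 1700²) = 1700
|(j0.17)² + 3.64(j0.17) + 7.84| = |7.8111 + j0.6188| = 7.836
|L(j0.17)| = 1100 × 1700 / 7.836 = 2.3866e+05
20 log₁₀(2.3866e+05) = 107.56 dB
∠(j0.17 + 1700) = arctan(0.17/1700) = 0.01°
∠[(j0.17)² + 3.64(j0.17) + 7.84] = ∠[7.8111 + j0.6188] = 4.53°
∠L(j0.17) = 0.01° − 4.53° = -4.52°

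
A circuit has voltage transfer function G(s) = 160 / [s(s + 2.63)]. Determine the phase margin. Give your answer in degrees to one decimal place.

11.9 deg

Gain crossover: |G(jω)| = 1 at ω ≈ 12.5 rad/s.
∠G(j12.5) = −90° − arctan(12.5/2.63) ≈ -168.13°
PM = 180° + (-168.13°) = 11.87°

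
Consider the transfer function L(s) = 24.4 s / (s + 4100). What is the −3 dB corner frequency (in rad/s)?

4100 rad/s

For a single-pole high-pass, the −3 dB point is at the pole: ω = 4100 rad/s.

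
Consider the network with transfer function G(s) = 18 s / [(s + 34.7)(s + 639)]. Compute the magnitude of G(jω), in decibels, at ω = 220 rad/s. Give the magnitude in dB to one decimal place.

|j220| = 220
|j220 + 34.7| = √(220² + 34.7²) = 222.7
|j220 + 639| = √(220² + 639²) = 675.8
|G(j220)| = 18 × 220 / (222.7 × 675.8) = 0.026309
20 log₁₀(0.026309) = -31.60 dB

-31.6 dB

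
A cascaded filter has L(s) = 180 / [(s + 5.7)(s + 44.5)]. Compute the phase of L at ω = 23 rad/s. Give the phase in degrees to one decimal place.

-103.4°

∠(j23 + 5.7) = arctan(23/5.7) = 76.08°
∠(j23 + 44.5) = arctan(23/44.5) = 27.33°
∠L(j23) = − (76.08° + 27.33°) = -103.41°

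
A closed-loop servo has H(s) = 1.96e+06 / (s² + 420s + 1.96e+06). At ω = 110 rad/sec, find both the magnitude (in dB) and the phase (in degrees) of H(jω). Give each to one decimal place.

|(j110)² + 420(j110) + 1.96e+06| = |1.9479e+06 + j46200| = 1.948e+06
|H(j110)| = 1.96e+06 / 1.948e+06 = 1.0059
20 log₁₀(1.0059) = 0.05 dB
∠[(j110)² + 420(j110) + 1.96e+06] = ∠[1.9479e+06 + j46200] = 1.36°
∠H(j110) = −1.36° = -1.36°

|H| = 0.1 dB, ∠H = -1.4 deg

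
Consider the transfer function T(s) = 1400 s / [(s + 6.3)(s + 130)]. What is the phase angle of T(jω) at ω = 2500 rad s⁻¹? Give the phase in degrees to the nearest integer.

∠(j2500) = 90.00°
∠(j2500 + 6.3) = arctan(2500/6.3) = 89.86°
∠(j2500 + 130) = arctan(2500/130) = 87.02°
∠T(j2500) = 90.00° − (89.86° + 87.02°) = -86.88°

-87°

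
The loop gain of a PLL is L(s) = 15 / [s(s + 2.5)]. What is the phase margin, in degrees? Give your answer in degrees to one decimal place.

Gain crossover: |L(jω)| = 1 at ω ≈ 3.49 rad s⁻¹.
∠L(j3.49) = −90° − arctan(3.49/2.5) ≈ -144.40°
PM = 180° + (-144.40°) = 35.60°

35.6 deg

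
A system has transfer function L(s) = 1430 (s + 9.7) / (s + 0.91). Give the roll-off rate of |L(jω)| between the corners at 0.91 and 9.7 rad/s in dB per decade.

In this band the factors already past their corner are: pole at 0.91; net slope = -20 dB/decade.

-20 dB/decade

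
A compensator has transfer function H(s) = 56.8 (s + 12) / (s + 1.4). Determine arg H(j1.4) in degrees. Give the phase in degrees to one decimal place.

∠(j1.4 + 12) = arctan(1.4/12) = 6.65°
∠(j1.4 + 1.4) = arctan(1.4/1.4) = 45.00°
∠H(j1.4) = 6.65° − 45.00° = -38.35°

-38.3°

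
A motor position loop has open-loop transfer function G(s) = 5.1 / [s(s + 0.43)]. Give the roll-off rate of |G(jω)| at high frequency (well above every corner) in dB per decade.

With 0 zeros and 2 poles, the high-frequency asymptotic slope is 20 × (0 − 2) = -40 dB/decade.

-40 dB/decade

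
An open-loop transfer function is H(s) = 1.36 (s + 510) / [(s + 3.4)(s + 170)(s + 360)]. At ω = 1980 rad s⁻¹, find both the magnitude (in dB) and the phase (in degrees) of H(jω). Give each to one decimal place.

|H| = -129.1 dB, ∠H = -179.1°

|j1980 + 510| = √(1980² + 510²) = 2045
|j1980 + 3.4| = √(1980² + 3.4²) = 1980
|j1980 + 170| = √(1980² + 170²) = 1987
|j1980 + 360| = √(1980² + 360²) = 2012
|H(j1980)| = 1.36 × 2045 / (1980 × 1987 × 2012) = 3.5116e-07
20 log₁₀(3.5116e-07) = -129.09 dB
∠(j1980 + 510) = arctan(1980/510) = 75.56°
∠(j1980 + 3.4) = arctan(1980/3.4) = 89.90°
∠(j1980 + 170) = arctan(1980/170) = 85.09°
∠(j1980 + 360) = arctan(1980/360) = 79.70°
∠H(j1980) = 75.56° − (89.90° + 85.09° + 79.70°) = -179.13°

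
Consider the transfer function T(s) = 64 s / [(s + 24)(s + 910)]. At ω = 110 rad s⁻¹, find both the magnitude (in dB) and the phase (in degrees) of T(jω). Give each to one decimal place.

|j110| = 110
|j110 + 24| = √(110² + 24²) = 112.6
|j110 + 910| = √(110² + 910²) = 916.6
|T(j110)| = 64 × 110 / (112.6 × 916.6) = 0.068217
20 log₁₀(0.068217) = -23.32 dB
∠(j110) = 90.00°
∠(j110 + 24) = arctan(110/24) = 77.69°
∠(j110 + 910) = arctan(110/910) = 6.89°
∠T(j110) = 90.00° − (77.69° + 6.89°) = 5.42°

|T| = -23.3 dB, ∠T = 5.4°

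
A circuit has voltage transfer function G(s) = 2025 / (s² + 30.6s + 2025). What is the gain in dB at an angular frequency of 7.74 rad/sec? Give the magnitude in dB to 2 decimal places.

0.20 dB

|(j7.74)² + 30.6(j7.74) + 2025| = |1965.1 + j236.84| = 1979
|G(j7.74)| = 2025 / 1979 = 1.0231
20 log₁₀(1.0231) = 0.198 dB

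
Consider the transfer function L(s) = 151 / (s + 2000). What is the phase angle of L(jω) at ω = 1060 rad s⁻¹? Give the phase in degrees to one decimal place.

-27.9 deg

∠(j1060 + 2000) = arctan(1060/2000) = 27.92°
∠L(j1060) = −27.92° = -27.92°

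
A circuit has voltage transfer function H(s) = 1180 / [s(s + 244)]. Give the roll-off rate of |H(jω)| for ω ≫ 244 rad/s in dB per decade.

-40 dB/decade

With 0 zeros and 2 poles, the high-frequency asymptotic slope is 20 × (0 − 2) = -40 dB/decade.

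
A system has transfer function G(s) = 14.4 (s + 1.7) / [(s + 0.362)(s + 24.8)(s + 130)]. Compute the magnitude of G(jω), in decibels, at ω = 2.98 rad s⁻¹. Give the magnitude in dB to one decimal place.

|j2.98 + 1.7| = √(2.98² + 1.7²) = 3.431
|j2.98 + 0.362| = √(2.98² + 0.362²) = 3.002
|j2.98 + 24.8| = √(2.98² + 24.8²) = 24.98
|j2.98 + 130| = √(2.98² + 130²) = 130
|G(j2.98)| = 14.4 × 3.431 / (3.002 × 24.98 × 130) = 0.0050669
20 log₁₀(0.0050669) = -45.91 dB

-45.9 dB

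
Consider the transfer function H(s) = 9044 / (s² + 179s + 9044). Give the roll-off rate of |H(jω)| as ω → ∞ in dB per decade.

-40 dB/decade

With 0 zeros and 2 poles, the high-frequency asymptotic slope is 20 × (0 − 2) = -40 dB/decade.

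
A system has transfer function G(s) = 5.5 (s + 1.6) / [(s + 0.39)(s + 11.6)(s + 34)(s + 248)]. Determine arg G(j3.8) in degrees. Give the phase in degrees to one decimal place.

∠(j3.8 + 1.6) = arctan(3.8/1.6) = 67.17°
∠(j3.8 + 0.39) = arctan(3.8/0.39) = 84.14°
∠(j3.8 + 11.6) = arctan(3.8/11.6) = 18.14°
∠(j3.8 + 34) = arctan(3.8/34) = 6.38°
∠(j3.8 + 248) = arctan(3.8/248) = 0.88°
∠G(j3.8) = 67.17° − (84.14° + 18.14° + 6.38° + 0.88°) = -42.37°

-42.4°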